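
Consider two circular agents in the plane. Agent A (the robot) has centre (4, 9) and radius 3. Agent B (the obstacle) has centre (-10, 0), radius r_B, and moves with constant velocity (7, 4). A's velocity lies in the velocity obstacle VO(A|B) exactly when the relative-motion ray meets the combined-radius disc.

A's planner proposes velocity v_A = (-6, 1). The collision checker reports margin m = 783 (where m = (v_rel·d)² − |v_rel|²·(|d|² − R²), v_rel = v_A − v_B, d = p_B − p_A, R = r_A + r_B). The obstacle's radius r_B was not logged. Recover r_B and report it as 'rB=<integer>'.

m = 783
d = (-14, -9);  v_rel = (-13, -3),  |v_rel|² = 178
v_rel×d = (-13)·(-9) − (-3)·(-14) = 75
since m = R²·178 − 75²:  R² = (5625 + 783) / 178 = 36
R = √36 = 6  ⇒  r_B = 6 − 3 = 3

rB=3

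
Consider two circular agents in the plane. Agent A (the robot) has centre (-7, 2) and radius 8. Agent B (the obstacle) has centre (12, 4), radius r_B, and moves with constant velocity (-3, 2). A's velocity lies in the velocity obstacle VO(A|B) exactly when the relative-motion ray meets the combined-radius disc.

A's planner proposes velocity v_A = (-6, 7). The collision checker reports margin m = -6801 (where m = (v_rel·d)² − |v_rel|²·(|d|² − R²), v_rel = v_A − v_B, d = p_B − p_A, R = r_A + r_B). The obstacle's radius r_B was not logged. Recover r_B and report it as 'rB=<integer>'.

m = -6801
d = (19, 2);  v_rel = (-3, 5),  |v_rel|² = 34
v_rel×d = (-3)·(2) − (5)·(19) = -101
since m = R²·34 − (-101)²:  R² = (10201 + -6801) / 34 = 100
R = √100 = 10  ⇒  r_B = 10 − 8 = 2

rB=2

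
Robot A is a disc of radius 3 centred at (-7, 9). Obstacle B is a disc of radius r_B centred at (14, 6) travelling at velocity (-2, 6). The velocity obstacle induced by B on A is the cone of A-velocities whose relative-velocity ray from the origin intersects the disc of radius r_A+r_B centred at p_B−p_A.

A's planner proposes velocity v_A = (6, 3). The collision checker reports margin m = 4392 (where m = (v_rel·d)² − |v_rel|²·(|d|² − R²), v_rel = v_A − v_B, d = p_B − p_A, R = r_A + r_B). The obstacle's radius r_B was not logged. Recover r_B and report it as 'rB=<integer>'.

m = 4392
d = (21, -3);  v_rel = (8, -3),  |v_rel|² = 73
v_rel×d = (8)·(-3) − (-3)·(21) = 39
since m = R²·73 − 39²:  R² = (1521 + 4392) / 73 = 81
R = √81 = 9  ⇒  r_B = 9 − 3 = 6

rB=6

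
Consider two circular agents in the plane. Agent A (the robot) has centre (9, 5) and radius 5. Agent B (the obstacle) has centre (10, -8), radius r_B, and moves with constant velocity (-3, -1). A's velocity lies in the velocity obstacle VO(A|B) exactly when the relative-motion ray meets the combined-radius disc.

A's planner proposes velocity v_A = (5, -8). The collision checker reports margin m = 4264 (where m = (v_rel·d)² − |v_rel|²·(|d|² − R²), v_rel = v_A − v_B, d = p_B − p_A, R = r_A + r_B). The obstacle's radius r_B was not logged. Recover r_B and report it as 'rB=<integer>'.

m = 4264
d = (1, -13);  v_rel = (8, -7),  |v_rel|² = 113
v_rel×d = (8)·(-13) − (-7)·(1) = -97
since m = R²·113 − (-97)²:  R² = (9409 + 4264) / 113 = 121
R = √121 = 11  ⇒  r_B = 11 − 5 = 6

rB=6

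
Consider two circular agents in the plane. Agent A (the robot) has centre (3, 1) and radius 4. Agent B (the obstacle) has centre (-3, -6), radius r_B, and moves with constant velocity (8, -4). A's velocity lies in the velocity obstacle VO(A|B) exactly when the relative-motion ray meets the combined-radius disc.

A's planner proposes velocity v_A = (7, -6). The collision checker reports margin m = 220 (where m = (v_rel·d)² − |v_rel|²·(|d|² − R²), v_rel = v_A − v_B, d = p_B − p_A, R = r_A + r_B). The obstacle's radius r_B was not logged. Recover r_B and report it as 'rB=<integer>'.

m = 220
d = (-6, -7);  v_rel = (-1, -2),  |v_rel|² = 5
v_rel×d = (-1)·(-7) − (-2)·(-6) = -5
since m = R²·5 − (-5)²:  R² = (25 + 220) / 5 = 49
R = √49 = 7  ⇒  r_B = 7 − 4 = 3

rB=3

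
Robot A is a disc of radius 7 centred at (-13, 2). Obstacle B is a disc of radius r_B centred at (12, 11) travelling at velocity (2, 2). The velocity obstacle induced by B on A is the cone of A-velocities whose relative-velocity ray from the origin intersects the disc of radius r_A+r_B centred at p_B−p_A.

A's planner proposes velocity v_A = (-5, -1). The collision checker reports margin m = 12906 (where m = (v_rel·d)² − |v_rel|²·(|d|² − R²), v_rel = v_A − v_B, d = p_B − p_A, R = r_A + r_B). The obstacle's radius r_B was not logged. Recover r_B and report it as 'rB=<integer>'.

m = 12906
d = (25, 9);  v_rel = (-7, -3),  |v_rel|² = 58
v_rel×d = (-7)·(9) − (-3)·(25) = 12
since m = R²·58 − 12²:  R² = (144 + 12906) / 58 = 225
R = √225 = 15  ⇒  r_B = 15 − 7 = 8

rB=8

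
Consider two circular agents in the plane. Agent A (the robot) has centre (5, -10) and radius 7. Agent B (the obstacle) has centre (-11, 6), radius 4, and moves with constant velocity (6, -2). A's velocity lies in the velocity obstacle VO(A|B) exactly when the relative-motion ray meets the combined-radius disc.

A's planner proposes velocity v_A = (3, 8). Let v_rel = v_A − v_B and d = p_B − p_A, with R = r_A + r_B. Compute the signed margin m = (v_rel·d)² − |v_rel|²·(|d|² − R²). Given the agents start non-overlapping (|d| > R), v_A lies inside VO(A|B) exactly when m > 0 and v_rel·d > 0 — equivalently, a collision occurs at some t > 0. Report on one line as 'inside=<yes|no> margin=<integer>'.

d = (-16, 16),  |d|² = 512;  R = 7+4 = 11,  c = 512−11² = 391
v_rel = (-3, 10),  |v_rel|² = 109;  v_rel·d = (-3)·(-16) + (10)·(16) = 208
109·t² − 416·t + 391 = 0  ⇒  m = 208² − 109·391 = 645
m = 645 > 0,  v_rel·d = 208 > 0  ⇒  inside

inside=yes margin=645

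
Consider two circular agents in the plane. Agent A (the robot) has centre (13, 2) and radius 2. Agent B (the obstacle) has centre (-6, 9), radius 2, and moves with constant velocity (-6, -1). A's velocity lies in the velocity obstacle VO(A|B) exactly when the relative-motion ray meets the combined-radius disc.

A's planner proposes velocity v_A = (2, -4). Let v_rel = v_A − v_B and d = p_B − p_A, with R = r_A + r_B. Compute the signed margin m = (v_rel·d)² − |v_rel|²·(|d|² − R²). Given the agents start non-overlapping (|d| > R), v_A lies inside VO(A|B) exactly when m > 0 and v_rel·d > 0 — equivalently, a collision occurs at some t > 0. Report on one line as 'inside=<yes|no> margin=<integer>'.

d = (-19, 7),  |d|² = 410;  R = 2+2 = 4,  c = 410−4² = 394
v_rel = (8, -3),  |v_rel|² = 73;  v_rel·d = (8)·(-19) + (-3)·(7) = -173
73·t² + 346·t + 394 = 0  ⇒  m = (-173)² − 73·394 = 1167
m = 1167 > 0,  v_rel·d = -173 < 0  ⇒  outside

inside=no margin=1167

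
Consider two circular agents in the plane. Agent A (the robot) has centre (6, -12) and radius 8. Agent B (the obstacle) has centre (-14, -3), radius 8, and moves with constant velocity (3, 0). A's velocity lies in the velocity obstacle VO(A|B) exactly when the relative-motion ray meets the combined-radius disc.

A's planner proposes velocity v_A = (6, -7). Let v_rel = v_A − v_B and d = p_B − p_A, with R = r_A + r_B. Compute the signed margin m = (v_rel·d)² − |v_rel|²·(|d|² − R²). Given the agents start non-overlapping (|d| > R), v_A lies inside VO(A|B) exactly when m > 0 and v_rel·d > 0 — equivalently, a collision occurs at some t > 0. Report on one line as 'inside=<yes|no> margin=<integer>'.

d = (-20, 9),  |d|² = 481;  R = 8+8 = 16,  c = 481−16² = 225
v_rel = (3, -7),  |v_rel|² = 58;  v_rel·d = (3)·(-20) + (-7)·(9) = -123
58·t² + 246·t + 225 = 0  ⇒  m = (-123)² − 58·225 = 2079
m = 2079 > 0,  v_rel·d = -123 < 0  ⇒  outside

inside=no margin=2079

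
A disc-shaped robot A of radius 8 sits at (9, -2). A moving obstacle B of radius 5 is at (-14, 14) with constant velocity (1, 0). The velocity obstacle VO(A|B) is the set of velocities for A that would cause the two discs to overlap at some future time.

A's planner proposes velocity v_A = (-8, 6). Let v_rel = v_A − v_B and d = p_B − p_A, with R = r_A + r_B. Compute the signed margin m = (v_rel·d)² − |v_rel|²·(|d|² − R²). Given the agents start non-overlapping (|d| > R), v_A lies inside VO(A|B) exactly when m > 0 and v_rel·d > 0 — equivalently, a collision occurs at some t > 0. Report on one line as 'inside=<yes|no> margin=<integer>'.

d = (-23, 16),  |d|² = 785;  R = 8+5 = 13,  c = 785−13² = 616
v_rel = (-9, 6),  |v_rel|² = 117;  v_rel·d = (-9)·(-23) + (6)·(16) = 303
117·t² − 606·t + 616 = 0  ⇒  m = 303² − 117·616 = 19737
m = 19737 > 0,  v_rel·d = 303 > 0  ⇒  inside

inside=yes margin=19737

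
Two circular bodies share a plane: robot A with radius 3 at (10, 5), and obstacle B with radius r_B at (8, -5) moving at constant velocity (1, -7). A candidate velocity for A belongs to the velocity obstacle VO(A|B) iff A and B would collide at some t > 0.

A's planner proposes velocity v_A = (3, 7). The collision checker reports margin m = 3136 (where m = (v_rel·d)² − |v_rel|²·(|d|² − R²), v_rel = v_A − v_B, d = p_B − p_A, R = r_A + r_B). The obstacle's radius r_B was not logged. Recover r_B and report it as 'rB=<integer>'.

m = 3136
d = (-2, -10);  v_rel = (2, 14),  |v_rel|² = 200
v_rel×d = (2)·(-10) − (14)·(-2) = 8
since m = R²·200 − 8²:  R² = (64 + 3136) / 200 = 16
R = √16 = 4  ⇒  r_B = 4 − 3 = 1

rB=1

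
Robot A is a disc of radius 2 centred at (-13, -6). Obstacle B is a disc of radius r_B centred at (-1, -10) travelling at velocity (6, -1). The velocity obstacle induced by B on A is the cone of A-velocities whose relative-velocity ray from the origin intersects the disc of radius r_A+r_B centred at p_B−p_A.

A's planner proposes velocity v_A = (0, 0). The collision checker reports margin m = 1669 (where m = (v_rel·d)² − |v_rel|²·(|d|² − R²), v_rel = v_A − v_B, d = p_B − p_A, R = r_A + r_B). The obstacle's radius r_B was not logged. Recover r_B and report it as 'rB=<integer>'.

m = 1669
d = (12, -4);  v_rel = (-6, 1),  |v_rel|² = 37
v_rel×d = (-6)·(-4) − (1)·(12) = 12
since m = R²·37 − 12²:  R² = (144 + 1669) / 37 = 49
R = √49 = 7  ⇒  r_B = 7 − 2 = 5

rB=5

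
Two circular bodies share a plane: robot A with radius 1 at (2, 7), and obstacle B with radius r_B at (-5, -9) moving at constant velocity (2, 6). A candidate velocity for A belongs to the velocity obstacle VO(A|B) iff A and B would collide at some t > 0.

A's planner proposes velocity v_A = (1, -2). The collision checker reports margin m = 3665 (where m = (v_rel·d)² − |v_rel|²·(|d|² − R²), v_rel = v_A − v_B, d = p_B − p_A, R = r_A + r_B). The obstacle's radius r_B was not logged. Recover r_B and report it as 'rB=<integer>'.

m = 3665
d = (-7, -16);  v_rel = (-1, -8),  |v_rel|² = 65
v_rel×d = (-1)·(-16) − (-8)·(-7) = -40
since m = R²·65 − (-40)²:  R² = (1600 + 3665) / 65 = 81
R = √81 = 9  ⇒  r_B = 9 − 1 = 8

rB=8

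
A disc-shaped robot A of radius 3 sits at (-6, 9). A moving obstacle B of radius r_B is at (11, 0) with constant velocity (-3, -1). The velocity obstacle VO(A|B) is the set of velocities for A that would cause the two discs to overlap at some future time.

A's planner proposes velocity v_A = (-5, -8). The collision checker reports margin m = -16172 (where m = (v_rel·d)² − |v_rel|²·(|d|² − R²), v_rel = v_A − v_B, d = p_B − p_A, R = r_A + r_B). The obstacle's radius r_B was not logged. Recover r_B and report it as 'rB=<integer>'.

m = -16172
d = (17, -9);  v_rel = (-2, -7),  |v_rel|² = 53
v_rel×d = (-2)·(-9) − (-7)·(17) = 137
since m = R²·53 − 137²:  R² = (18769 + -16172) / 53 = 49
R = √49 = 7  ⇒  r_B = 7 − 3 = 4

rB=4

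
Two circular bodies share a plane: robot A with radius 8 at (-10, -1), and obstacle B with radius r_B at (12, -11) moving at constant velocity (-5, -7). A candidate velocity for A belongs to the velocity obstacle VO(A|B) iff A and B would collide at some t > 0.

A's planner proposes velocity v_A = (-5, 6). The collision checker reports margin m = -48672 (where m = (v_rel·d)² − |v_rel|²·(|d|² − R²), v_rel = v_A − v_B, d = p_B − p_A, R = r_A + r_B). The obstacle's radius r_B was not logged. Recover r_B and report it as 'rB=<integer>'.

m = -48672
d = (22, -10);  v_rel = (0, 13),  |v_rel|² = 169
v_rel×d = (0)·(-10) − (13)·(22) = -286
since m = R²·169 − (-286)²:  R² = (81796 + -48672) / 169 = 196
R = √196 = 14  ⇒  r_B = 14 − 8 = 6

rB=6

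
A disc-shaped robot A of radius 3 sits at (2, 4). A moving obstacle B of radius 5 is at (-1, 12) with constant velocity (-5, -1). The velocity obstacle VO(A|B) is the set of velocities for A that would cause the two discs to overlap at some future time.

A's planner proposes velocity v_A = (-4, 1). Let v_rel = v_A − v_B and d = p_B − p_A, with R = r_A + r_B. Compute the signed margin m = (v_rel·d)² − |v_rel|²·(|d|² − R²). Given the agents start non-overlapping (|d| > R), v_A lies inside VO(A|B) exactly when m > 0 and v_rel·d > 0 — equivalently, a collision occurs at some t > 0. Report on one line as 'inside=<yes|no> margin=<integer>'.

d = (-3, 8),  |d|² = 73;  R = 3+5 = 8,  c = 73−8² = 9
v_rel = (1, 2),  |v_rel|² = 5;  v_rel·d = (1)·(-3) + (2)·(8) = 13
5·t² − 26·t + 9 = 0  ⇒  m = 13² − 5·9 = 124
m = 124 > 0,  v_rel·d = 13 > 0  ⇒  inside

inside=yes margin=124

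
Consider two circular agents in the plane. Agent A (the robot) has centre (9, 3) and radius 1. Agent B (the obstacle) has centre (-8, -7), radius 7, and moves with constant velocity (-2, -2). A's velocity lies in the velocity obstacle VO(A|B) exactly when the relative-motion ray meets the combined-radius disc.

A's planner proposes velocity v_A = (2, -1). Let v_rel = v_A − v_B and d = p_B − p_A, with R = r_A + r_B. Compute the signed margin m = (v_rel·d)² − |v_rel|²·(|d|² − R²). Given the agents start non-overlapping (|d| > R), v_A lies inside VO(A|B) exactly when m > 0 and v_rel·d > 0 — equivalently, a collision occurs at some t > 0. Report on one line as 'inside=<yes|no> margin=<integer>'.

d = (-17, -10),  |d|² = 389;  R = 1+7 = 8,  c = 389−8² = 325
v_rel = (4, 1),  |v_rel|² = 17;  v_rel·d = (4)·(-17) + (1)·(-10) = -78
17·t² + 156·t + 325 = 0  ⇒  m = (-78)² − 17·325 = 559
m = 559 > 0,  v_rel·d = -78 < 0  ⇒  outside

inside=no margin=559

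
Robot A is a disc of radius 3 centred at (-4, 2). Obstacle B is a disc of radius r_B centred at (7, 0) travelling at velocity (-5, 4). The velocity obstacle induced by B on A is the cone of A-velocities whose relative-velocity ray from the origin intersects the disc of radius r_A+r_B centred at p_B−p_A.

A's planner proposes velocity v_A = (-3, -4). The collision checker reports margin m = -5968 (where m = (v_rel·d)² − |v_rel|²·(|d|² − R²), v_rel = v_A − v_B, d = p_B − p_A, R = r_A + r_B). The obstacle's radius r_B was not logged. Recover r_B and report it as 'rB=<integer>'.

m = -5968
d = (11, -2);  v_rel = (2, -8),  |v_rel|² = 68
v_rel×d = (2)·(-2) − (-8)·(11) = 84
since m = R²·68 − 84²:  R² = (7056 + -5968) / 68 = 16
R = √16 = 4  ⇒  r_B = 4 − 3 = 1

rB=1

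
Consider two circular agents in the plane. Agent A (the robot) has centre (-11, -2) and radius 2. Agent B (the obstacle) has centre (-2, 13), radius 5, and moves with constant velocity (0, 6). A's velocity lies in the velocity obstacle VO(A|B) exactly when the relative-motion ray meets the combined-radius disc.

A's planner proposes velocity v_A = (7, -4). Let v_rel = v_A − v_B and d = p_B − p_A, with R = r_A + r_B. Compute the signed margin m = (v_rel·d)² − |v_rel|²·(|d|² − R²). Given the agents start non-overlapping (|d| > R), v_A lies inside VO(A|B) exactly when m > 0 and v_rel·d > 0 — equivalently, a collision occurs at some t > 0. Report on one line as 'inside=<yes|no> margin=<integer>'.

d = (9, 15),  |d|² = 306;  R = 2+5 = 7,  c = 306−7² = 257
v_rel = (7, -10),  |v_rel|² = 149;  v_rel·d = (7)·(9) + (-10)·(15) = -87
149·t² + 174·t + 257 = 0  ⇒  m = (-87)² − 149·257 = -30724
m = -30724 < 0,  v_rel·d = -87 < 0  ⇒  outside

inside=no margin=-30724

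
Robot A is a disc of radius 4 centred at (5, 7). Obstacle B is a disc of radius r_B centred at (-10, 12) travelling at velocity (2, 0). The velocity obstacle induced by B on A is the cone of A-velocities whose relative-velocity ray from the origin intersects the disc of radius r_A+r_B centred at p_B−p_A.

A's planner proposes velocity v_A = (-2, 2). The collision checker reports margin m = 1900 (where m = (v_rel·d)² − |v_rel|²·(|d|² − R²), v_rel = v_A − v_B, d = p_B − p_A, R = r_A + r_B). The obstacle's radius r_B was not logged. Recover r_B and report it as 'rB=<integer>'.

m = 1900
d = (-15, 5);  v_rel = (-4, 2),  |v_rel|² = 20
v_rel×d = (-4)·(5) − (2)·(-15) = 10
since m = R²·20 − 10²:  R² = (100 + 1900) / 20 = 100
R = √100 = 10  ⇒  r_B = 10 − 4 = 6

rB=6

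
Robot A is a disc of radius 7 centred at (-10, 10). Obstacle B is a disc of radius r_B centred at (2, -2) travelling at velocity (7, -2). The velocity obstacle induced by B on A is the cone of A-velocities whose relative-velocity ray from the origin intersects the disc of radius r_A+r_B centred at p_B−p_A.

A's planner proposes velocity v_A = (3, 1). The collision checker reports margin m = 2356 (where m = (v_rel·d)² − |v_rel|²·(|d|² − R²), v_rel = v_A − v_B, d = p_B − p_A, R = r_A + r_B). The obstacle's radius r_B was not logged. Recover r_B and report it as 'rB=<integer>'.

m = 2356
d = (12, -12);  v_rel = (-4, 3),  |v_rel|² = 25
v_rel×d = (-4)·(-12) − (3)·(12) = 12
since m = R²·25 − 12²:  R² = (144 + 2356) / 25 = 100
R = √100 = 10  ⇒  r_B = 10 − 7 = 3

rB=3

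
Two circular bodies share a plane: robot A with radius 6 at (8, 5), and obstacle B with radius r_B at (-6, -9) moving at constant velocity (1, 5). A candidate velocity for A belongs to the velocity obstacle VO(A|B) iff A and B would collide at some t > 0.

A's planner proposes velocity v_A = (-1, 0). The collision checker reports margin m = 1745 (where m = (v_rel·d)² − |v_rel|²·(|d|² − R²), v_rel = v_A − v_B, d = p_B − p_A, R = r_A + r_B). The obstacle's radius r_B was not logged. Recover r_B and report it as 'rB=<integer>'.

m = 1745
d = (-14, -14);  v_rel = (-2, -5),  |v_rel|² = 29
v_rel×d = (-2)·(-14) − (-5)·(-14) = -42
since m = R²·29 − (-42)²:  R² = (1764 + 1745) / 29 = 121
R = √121 = 11  ⇒  r_B = 11 − 6 = 5

rB=5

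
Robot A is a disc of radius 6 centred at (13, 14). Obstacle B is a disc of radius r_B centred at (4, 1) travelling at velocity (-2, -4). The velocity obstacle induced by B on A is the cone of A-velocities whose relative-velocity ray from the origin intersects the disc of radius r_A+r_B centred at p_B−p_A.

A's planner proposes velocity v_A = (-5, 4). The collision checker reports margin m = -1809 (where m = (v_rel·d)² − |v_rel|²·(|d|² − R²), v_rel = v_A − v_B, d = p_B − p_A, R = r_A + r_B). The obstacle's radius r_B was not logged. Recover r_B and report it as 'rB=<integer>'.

m = -1809
d = (-9, -13);  v_rel = (-3, 8),  |v_rel|² = 73
v_rel×d = (-3)·(-13) − (8)·(-9) = 111
since m = R²·73 − 111²:  R² = (12321 + -1809) / 73 = 144
R = √144 = 12  ⇒  r_B = 12 − 6 = 6

rB=6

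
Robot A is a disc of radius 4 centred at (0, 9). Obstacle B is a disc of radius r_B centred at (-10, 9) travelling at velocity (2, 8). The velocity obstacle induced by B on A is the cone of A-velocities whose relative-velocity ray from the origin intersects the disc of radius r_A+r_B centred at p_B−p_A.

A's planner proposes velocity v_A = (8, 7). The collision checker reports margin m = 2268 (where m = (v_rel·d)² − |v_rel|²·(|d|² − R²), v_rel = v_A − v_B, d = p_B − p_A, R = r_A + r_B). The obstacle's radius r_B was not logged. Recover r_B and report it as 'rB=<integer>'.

m = 2268
d = (-10, 0);  v_rel = (6, -1),  |v_rel|² = 37
v_rel×d = (6)·(0) − (-1)·(-10) = -10
since m = R²·37 − (-10)²:  R² = (100 + 2268) / 37 = 64
R = √64 = 8  ⇒  r_B = 8 − 4 = 4

rB=4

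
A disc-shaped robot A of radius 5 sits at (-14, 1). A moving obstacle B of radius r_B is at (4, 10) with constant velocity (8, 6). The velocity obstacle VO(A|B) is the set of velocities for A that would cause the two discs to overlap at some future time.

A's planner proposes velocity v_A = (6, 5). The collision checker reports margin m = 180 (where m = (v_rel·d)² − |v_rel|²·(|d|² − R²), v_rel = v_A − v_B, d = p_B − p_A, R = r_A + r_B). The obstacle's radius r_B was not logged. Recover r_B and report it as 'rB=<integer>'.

m = 180
d = (18, 9);  v_rel = (-2, -1),  |v_rel|² = 5
v_rel×d = (-2)·(9) − (-1)·(18) = 0
since m = R²·5 − 0²:  R² = (0 + 180) / 5 = 36
R = √36 = 6  ⇒  r_B = 6 − 5 = 1

rB=1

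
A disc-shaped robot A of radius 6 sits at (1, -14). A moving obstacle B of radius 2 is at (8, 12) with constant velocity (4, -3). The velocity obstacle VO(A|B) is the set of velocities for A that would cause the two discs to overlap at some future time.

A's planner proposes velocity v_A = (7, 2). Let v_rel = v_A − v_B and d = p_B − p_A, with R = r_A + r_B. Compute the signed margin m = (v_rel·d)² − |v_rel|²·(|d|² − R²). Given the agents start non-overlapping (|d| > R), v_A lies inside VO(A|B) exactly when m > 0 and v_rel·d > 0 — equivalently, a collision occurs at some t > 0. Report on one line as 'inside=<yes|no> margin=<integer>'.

d = (7, 26),  |d|² = 725;  R = 6+2 = 8,  c = 725−8² = 661
v_rel = (3, 5),  |v_rel|² = 34;  v_rel·d = (3)·(7) + (5)·(26) = 151
34·t² − 302·t + 661 = 0  ⇒  m = 151² − 34·661 = 327
m = 327 > 0,  v_rel·d = 151 > 0  ⇒  inside

inside=yes margin=327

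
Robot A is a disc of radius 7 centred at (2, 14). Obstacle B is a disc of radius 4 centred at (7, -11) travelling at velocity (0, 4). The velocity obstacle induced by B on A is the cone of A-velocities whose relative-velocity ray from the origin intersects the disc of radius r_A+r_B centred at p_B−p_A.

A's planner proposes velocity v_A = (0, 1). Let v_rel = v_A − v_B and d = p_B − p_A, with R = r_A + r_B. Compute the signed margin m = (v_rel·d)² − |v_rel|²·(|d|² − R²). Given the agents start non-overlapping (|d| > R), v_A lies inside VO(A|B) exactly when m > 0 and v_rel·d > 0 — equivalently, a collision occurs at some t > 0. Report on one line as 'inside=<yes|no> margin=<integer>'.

d = (5, -25),  |d|² = 650;  R = 7+4 = 11,  c = 650−11² = 529
v_rel = (0, -3),  |v_rel|² = 9;  v_rel·d = (0)·(5) + (-3)·(-25) = 75
9·t² − 150·t + 529 = 0  ⇒  m = 75² − 9·529 = 864
m = 864 > 0,  v_rel·d = 75 > 0  ⇒  inside

inside=yes margin=864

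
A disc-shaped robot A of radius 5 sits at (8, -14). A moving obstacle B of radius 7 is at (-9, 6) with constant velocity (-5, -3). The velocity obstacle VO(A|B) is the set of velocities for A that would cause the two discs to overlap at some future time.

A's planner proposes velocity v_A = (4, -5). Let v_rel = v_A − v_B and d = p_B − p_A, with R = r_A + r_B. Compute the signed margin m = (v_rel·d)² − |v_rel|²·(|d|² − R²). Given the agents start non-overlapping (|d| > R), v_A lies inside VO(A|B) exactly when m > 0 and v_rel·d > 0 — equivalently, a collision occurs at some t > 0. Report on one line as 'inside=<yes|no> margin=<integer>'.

d = (-17, 20),  |d|² = 689;  R = 5+7 = 12,  c = 689−12² = 545
v_rel = (9, -2),  |v_rel|² = 85;  v_rel·d = (9)·(-17) + (-2)·(20) = -193
85·t² + 386·t + 545 = 0  ⇒  m = (-193)² − 85·545 = -9076
m = -9076 < 0,  v_rel·d = -193 < 0  ⇒  outside

inside=no margin=-9076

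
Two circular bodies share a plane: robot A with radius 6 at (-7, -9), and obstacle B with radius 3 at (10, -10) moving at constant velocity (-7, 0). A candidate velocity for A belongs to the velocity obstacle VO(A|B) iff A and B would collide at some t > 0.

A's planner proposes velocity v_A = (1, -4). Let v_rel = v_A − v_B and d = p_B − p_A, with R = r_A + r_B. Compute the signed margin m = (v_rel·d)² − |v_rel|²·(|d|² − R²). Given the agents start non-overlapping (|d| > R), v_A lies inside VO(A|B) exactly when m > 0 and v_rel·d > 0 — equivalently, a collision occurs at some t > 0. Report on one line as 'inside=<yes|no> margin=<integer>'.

d = (17, -1),  |d|² = 290;  R = 6+3 = 9,  c = 290−9² = 209
v_rel = (8, -4),  |v_rel|² = 80;  v_rel·d = (8)·(17) + (-4)·(-1) = 140
80·t² − 280·t + 209 = 0  ⇒  m = 140² − 80·209 = 2880
m = 2880 > 0,  v_rel·d = 140 > 0  ⇒  inside

inside=yes margin=2880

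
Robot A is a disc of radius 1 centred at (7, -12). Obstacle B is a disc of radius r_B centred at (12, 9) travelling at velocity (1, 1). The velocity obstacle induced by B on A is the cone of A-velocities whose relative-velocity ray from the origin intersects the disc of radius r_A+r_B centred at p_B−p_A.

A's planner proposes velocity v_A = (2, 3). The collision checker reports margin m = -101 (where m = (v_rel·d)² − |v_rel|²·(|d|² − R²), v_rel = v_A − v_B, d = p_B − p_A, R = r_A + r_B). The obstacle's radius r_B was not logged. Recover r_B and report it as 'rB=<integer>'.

m = -101
d = (5, 21);  v_rel = (1, 2),  |v_rel|² = 5
v_rel×d = (1)·(21) − (2)·(5) = 11
since m = R²·5 − 11²:  R² = (121 + -101) / 5 = 4
R = √4 = 2  ⇒  r_B = 2 − 1 = 1

rB=1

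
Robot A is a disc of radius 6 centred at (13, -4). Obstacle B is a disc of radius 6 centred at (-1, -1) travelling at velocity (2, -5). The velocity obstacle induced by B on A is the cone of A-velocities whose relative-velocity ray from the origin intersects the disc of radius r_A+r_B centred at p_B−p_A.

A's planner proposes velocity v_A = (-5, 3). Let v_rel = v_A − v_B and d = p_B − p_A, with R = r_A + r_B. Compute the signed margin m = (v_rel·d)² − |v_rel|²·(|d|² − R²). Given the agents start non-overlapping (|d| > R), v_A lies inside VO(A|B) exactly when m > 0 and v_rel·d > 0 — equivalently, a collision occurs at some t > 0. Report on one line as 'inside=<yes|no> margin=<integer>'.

d = (-14, 3),  |d|² = 205;  R = 6+6 = 12,  c = 205−12² = 61
v_rel = (-7, 8),  |v_rel|² = 113;  v_rel·d = (-7)·(-14) + (8)·(3) = 122
113·t² − 244·t + 61 = 0  ⇒  m = 122² − 113·61 = 7991
m = 7991 > 0,  v_rel·d = 122 > 0  ⇒  inside

inside=yes margin=7991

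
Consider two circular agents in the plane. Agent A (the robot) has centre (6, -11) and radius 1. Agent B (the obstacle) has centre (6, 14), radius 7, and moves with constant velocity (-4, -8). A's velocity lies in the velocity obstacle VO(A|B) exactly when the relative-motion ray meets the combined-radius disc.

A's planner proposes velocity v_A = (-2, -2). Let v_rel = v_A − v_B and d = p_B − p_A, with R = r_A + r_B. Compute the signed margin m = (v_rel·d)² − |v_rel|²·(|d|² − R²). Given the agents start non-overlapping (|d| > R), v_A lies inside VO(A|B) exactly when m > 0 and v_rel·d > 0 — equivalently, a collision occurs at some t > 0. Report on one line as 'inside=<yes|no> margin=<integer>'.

d = (0, 25),  |d|² = 625;  R = 1+7 = 8,  c = 625−8² = 561
v_rel = (2, 6),  |v_rel|² = 40;  v_rel·d = (2)·(0) + (6)·(25) = 150
40·t² − 300·t + 561 = 0  ⇒  m = 150² − 40·561 = 60
m = 60 > 0,  v_rel·d = 150 > 0  ⇒  inside

inside=yes margin=60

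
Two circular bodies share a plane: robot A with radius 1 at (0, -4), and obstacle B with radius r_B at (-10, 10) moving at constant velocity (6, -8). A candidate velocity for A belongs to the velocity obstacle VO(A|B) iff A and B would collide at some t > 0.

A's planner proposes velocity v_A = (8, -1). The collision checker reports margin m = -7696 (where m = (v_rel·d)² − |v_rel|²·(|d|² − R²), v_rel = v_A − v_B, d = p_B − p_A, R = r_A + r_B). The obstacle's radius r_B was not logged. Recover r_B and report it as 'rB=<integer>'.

m = -7696
d = (-10, 14);  v_rel = (2, 7),  |v_rel|² = 53
v_rel×d = (2)·(14) − (7)·(-10) = 98
since m = R²·53 − 98²:  R² = (9604 + -7696) / 53 = 36
R = √36 = 6  ⇒  r_B = 6 − 1 = 5

rB=5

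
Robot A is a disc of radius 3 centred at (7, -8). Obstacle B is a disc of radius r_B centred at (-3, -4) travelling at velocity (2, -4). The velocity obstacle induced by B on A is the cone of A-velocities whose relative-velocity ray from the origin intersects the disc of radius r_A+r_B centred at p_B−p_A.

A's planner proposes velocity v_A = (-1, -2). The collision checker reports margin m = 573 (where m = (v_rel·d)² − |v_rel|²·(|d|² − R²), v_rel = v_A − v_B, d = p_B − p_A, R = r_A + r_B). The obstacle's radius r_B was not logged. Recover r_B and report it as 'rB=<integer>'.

m = 573
d = (-10, 4);  v_rel = (-3, 2),  |v_rel|² = 13
v_rel×d = (-3)·(4) − (2)·(-10) = 8
since m = R²·13 − 8²:  R² = (64 + 573) / 13 = 49
R = √49 = 7  ⇒  r_B = 7 − 3 = 4

rB=4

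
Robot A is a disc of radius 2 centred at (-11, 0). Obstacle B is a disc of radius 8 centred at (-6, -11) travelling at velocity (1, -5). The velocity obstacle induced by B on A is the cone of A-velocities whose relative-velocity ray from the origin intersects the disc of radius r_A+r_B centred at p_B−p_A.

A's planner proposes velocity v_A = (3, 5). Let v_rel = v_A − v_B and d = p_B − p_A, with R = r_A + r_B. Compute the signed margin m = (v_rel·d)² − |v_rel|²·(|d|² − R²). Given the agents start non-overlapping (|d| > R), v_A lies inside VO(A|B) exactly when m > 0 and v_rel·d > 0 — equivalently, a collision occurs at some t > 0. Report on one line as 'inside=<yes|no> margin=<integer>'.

d = (5, -11),  |d|² = 146;  R = 2+8 = 10,  c = 146−10² = 46
v_rel = (2, 10),  |v_rel|² = 104;  v_rel·d = (2)·(5) + (10)·(-11) = -100
104·t² + 200·t + 46 = 0  ⇒  m = (-100)² − 104·46 = 5216
m = 5216 > 0,  v_rel·d = -100 < 0  ⇒  outside

inside=no margin=5216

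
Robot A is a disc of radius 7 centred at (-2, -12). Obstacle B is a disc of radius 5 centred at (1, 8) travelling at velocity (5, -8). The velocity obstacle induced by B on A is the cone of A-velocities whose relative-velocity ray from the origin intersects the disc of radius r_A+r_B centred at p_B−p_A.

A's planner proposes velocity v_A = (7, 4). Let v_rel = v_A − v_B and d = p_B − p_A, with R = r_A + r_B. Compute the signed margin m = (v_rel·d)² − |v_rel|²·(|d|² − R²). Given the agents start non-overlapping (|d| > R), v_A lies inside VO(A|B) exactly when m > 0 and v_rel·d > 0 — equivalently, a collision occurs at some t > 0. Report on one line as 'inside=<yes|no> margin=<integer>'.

d = (3, 20),  |d|² = 409;  R = 7+5 = 12,  c = 409−12² = 265
v_rel = (2, 12),  |v_rel|² = 148;  v_rel·d = (2)·(3) + (12)·(20) = 246
148·t² − 492·t + 265 = 0  ⇒  m = 246² − 148·265 = 21296
m = 21296 > 0,  v_rel·d = 246 > 0  ⇒  inside

inside=yes margin=21296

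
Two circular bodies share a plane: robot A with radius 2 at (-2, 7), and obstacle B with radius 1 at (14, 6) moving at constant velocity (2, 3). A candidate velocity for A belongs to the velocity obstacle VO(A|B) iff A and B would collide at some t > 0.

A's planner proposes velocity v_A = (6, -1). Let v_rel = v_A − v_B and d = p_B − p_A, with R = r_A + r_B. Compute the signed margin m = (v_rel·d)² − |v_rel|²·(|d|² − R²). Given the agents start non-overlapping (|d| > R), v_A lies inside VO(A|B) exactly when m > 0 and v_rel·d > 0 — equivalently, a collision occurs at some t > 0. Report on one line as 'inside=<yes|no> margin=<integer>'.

d = (16, -1),  |d|² = 257;  R = 2+1 = 3,  c = 257−3² = 248
v_rel = (4, -4),  |v_rel|² = 32;  v_rel·d = (4)·(16) + (-4)·(-1) = 68
32·t² − 136·t + 248 = 0  ⇒  m = 68² − 32·248 = -3312
m = -3312 < 0,  v_rel·d = 68 > 0  ⇒  outside

inside=no margin=-3312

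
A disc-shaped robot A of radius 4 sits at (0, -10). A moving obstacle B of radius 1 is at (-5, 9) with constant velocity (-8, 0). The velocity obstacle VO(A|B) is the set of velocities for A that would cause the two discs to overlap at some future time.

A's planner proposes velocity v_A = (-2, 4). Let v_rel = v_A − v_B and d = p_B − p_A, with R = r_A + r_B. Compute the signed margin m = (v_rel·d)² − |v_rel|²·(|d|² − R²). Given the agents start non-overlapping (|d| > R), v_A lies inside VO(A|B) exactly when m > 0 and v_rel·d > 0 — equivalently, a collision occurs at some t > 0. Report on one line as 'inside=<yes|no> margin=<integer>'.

d = (-5, 19),  |d|² = 386;  R = 4+1 = 5,  c = 386−5² = 361
v_rel = (6, 4),  |v_rel|² = 52;  v_rel·d = (6)·(-5) + (4)·(19) = 46
52·t² − 92·t + 361 = 0  ⇒  m = 46² − 52·361 = -16656
m = -16656 < 0,  v_rel·d = 46 > 0  ⇒  outside

inside=no margin=-16656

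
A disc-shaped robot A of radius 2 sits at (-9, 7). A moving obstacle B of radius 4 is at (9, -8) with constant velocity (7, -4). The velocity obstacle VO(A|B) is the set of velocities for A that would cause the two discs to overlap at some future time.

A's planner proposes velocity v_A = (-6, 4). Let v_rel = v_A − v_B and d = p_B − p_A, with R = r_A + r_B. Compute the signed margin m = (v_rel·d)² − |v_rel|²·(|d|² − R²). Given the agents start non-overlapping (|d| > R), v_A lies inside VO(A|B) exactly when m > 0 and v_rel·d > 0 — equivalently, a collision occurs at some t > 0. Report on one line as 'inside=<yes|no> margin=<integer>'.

d = (18, -15),  |d|² = 549;  R = 2+4 = 6,  c = 549−6² = 513
v_rel = (-13, 8),  |v_rel|² = 233;  v_rel·d = (-13)·(18) + (8)·(-15) = -354
233·t² + 708·t + 513 = 0  ⇒  m = (-354)² − 233·513 = 5787
m = 5787 > 0,  v_rel·d = -354 < 0  ⇒  outside

inside=no margin=5787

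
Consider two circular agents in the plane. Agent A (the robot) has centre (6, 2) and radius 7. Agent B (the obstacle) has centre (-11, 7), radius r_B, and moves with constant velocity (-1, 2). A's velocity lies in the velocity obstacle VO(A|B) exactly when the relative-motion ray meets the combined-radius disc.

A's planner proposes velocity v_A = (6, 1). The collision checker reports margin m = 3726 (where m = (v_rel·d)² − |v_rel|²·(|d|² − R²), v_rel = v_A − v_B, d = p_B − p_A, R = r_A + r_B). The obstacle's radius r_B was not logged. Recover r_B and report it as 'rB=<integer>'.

m = 3726
d = (-17, 5);  v_rel = (7, -1),  |v_rel|² = 50
v_rel×d = (7)·(5) − (-1)·(-17) = 18
since m = R²·50 − 18²:  R² = (324 + 3726) / 50 = 81
R = √81 = 9  ⇒  r_B = 9 − 7 = 2

rB=2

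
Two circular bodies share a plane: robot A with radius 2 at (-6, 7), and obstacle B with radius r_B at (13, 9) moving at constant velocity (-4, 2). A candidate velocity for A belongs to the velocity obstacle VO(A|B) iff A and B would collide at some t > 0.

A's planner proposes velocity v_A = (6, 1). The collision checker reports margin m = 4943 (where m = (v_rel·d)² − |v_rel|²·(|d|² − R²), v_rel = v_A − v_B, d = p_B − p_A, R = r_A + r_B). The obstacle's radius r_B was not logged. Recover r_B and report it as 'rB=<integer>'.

m = 4943
d = (19, 2);  v_rel = (10, -1),  |v_rel|² = 101
v_rel×d = (10)·(2) − (-1)·(19) = 39
since m = R²·101 − 39²:  R² = (1521 + 4943) / 101 = 64
R = √64 = 8  ⇒  r_B = 8 − 2 = 6

rB=6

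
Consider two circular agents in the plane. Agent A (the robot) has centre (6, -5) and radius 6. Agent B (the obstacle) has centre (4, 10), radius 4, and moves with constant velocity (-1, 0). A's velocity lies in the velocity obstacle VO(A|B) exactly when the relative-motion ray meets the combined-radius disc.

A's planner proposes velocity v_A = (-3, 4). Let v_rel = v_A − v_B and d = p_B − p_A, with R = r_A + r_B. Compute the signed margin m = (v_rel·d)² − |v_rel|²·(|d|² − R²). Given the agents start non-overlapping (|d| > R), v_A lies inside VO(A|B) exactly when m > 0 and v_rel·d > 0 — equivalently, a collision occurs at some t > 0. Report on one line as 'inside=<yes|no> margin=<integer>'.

d = (-2, 15),  |d|² = 229;  R = 6+4 = 10,  c = 229−10² = 129
v_rel = (-2, 4),  |v_rel|² = 20;  v_rel·d = (-2)·(-2) + (4)·(15) = 64
20·t² − 128·t + 129 = 0  ⇒  m = 64² − 20·129 = 1516
m = 1516 > 0,  v_rel·d = 64 > 0  ⇒  inside

inside=yes margin=1516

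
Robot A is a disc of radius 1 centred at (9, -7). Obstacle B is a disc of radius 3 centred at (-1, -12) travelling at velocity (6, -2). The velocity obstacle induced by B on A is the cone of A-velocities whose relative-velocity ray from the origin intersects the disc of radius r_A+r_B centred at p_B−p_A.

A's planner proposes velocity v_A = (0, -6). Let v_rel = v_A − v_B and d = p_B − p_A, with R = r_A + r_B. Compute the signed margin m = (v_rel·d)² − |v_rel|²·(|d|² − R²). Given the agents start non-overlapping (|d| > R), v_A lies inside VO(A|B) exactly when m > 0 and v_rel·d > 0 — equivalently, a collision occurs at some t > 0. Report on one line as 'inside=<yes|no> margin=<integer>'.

d = (-10, -5),  |d|² = 125;  R = 1+3 = 4,  c = 125−4² = 109
v_rel = (-6, -4),  |v_rel|² = 52;  v_rel·d = (-6)·(-10) + (-4)·(-5) = 80
52·t² − 160·t + 109 = 0  ⇒  m = 80² − 52·109 = 732
m = 732 > 0,  v_rel·d = 80 > 0  ⇒  inside

inside=yes margin=732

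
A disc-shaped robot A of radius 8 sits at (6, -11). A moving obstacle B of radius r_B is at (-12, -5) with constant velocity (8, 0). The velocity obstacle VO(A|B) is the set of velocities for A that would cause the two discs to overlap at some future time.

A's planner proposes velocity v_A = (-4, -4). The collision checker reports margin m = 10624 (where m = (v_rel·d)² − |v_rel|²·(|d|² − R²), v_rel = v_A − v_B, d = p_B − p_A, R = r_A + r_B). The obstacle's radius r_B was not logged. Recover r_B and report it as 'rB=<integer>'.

m = 10624
d = (-18, 6);  v_rel = (-12, -4),  |v_rel|² = 160
v_rel×d = (-12)·(6) − (-4)·(-18) = -144
since m = R²·160 − (-144)²:  R² = (20736 + 10624) / 160 = 196
R = √196 = 14  ⇒  r_B = 14 − 8 = 6

rB=6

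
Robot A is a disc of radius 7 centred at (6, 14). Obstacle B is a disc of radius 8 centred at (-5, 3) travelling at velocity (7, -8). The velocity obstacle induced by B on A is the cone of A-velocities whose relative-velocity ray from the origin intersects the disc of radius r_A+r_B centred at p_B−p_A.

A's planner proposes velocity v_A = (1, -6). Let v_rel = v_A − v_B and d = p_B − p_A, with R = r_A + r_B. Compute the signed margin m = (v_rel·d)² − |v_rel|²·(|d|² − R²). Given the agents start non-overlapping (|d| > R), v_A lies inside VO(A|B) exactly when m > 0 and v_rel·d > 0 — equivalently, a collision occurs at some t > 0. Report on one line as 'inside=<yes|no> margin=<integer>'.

d = (-11, -11),  |d|² = 242;  R = 7+8 = 15,  c = 242−15² = 17
v_rel = (-6, 2),  |v_rel|² = 40;  v_rel·d = (-6)·(-11) + (2)·(-11) = 44
40·t² − 88·t + 17 = 0  ⇒  m = 44² − 40·17 = 1256
m = 1256 > 0,  v_rel·d = 44 > 0  ⇒  inside

inside=yes margin=1256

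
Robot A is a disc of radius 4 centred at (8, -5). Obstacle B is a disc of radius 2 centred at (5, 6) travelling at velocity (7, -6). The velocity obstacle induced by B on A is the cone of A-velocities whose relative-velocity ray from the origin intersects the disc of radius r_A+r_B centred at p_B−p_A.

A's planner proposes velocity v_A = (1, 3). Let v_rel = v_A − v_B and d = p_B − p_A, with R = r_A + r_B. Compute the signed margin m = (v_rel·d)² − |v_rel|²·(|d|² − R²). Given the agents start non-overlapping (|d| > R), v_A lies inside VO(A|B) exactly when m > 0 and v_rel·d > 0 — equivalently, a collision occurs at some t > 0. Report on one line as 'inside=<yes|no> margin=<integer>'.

d = (-3, 11),  |d|² = 130;  R = 4+2 = 6,  c = 130−6² = 94
v_rel = (-6, 9),  |v_rel|² = 117;  v_rel·d = (-6)·(-3) + (9)·(11) = 117
117·t² − 234·t + 94 = 0  ⇒  m = 117² − 117·94 = 2691
m = 2691 > 0,  v_rel·d = 117 > 0  ⇒  inside

inside=yes margin=2691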